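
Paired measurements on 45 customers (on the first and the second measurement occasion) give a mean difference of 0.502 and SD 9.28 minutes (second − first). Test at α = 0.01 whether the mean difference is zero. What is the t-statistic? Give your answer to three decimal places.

0.363

H0: μ_d = 0; H1: μ_d ≠ 0 (paired t-test on the differences, two-sided).
t = d̄/(s_d/√n) = 0.502/(9.28/√45) = 0.363
df = n − 1 = 44
Two-sided p-value ≈ 0.718
Since p ≈ 0.718 > α = 0.01, fail to reject H0; the data do not provide sufficient evidence against H0.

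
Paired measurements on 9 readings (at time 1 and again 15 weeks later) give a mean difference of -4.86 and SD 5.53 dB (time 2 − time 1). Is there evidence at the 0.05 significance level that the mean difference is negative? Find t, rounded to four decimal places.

-2.6365

H0: μ_d = 0; H1: μ_d < 0 (paired t-test on the differences, left-tailed).
t = d̄/(s_d/√n) = -4.86/(5.53/√9) = -2.6365
df = n − 1 = 8
p-value = P(T ≤ -2.6365) ≈ 0.0149
Since p ≈ 0.0149 < α = 0.05, reject H0; the evidence is statistically significant.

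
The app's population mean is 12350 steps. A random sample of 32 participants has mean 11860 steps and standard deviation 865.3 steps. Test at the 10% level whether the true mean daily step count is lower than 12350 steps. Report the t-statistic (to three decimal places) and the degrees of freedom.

H0: μ = 12350; H1: μ < 12350 (one-sample t-test, left-tailed).
t = (x̄ − μ₀)/(s/√n) = (11860 − 12350)/(865.3/√32) = -3.203
df = n − 1 = 31
p-value = P(T ≤ -3.203) ≈ 0.002
Since p ≈ 0.002 < α = 0.1, reject H0; the data support H1.

t = -3.203, df = 31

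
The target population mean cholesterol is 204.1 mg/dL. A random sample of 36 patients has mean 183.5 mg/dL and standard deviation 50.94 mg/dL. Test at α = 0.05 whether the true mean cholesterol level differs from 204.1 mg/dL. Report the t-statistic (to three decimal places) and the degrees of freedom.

H0: μ = 204.1; H1: μ ≠ 204.1 (one-sample t-test, two-sided).
t = (x̄ − μ₀)/(s/√n) = (183.5 − 204.1)/(50.94/√36) = -2.426
df = n − 1 = 35
Two-sided p-value ≈ 0.021
Since p ≈ 0.021 < α = 0.05, reject H0; the evidence is statistically significant.

t = -2.426, df = 35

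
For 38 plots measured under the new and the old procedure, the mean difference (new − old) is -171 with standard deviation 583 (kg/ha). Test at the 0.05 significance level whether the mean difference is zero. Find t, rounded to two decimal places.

-1.81

H0: μ_d = 0; H1: μ_d ≠ 0 (paired t-test on the differences, two-sided).
t = d̄/(s_d/√n) = -171/(583/√38) = -1.81
df = n − 1 = 37
Two-sided p-value ≈ 0.079
Since p ≈ 0.079 > α = 0.05, fail to reject H0; the data do not provide sufficient evidence against H0.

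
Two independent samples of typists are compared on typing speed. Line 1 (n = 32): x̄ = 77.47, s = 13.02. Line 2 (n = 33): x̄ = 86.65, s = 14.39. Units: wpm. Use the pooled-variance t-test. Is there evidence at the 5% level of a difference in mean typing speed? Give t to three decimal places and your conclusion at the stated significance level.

Let group 1 = line 1, group 2 = line 2. H0: μ_1 = μ_2; H1: μ_1 ≠ μ_2 (two-sample pooled-variance t-test, two-sided).
s_p² = [(32−1)·13.02² + (33−1)·14.39²]/(32+33−2) = 188.594
t = (77.47 − 86.65)/√[188.594·(1/32 + 1/33)] = -2.694
df = n₁ + n₂ − 2 = 63
Two-sided p-value ≈ 0.0090
Since p ≈ 0.0090 < α = 0.05, reject H0; the data support H1.

t = -2.694; reject H0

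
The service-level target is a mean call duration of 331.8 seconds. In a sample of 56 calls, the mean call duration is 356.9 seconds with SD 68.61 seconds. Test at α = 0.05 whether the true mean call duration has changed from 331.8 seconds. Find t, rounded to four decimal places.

H0: μ = 331.8; H1: μ ≠ 331.8 (one-sample t-test, two-sided).
t = (x̄ − μ₀)/(s/√n) = (356.9 − 331.8)/(68.61/√56) = 2.7377
df = n − 1 = 55
Two-sided p-value ≈ 0.0083
Since p ≈ 0.0083 < α = 0.05, reject H0; the data support H1.

2.7377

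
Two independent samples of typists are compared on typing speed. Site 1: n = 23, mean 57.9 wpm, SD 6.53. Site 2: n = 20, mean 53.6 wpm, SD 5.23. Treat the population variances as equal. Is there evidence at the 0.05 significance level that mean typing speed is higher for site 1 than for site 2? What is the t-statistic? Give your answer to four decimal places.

Let group 1 = site 1, group 2 = site 2. H0: μ_1 = μ_2; H1: μ_1 > μ_2 (two-sample pooled-variance t-test, right-tailed).
s_p² = [(23−1)·6.53² + (20−1)·5.23²]/(23+20−2) = 35.5562
t = (57.9 − 53.6)/√[35.5562·(1/23 + 1/20)] = 2.3586
df = n₁ + n₂ − 2 = 41
p-value = P(T ≥ 2.3586) ≈ 0.0116
Since p ≈ 0.0116 < α = 0.05, reject H0; the evidence is statistically significant.

2.3586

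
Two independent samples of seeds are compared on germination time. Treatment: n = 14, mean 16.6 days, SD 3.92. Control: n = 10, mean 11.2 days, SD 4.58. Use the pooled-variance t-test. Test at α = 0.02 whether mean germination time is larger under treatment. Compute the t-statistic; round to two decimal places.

Let group 1 = treatment, group 2 = control. H0: μ_1 = μ_2; H1: μ_1 > μ_2 (two-sample pooled-variance t-test, right-tailed).
s_p² = [(14−1)·3.92² + (10−1)·4.58²]/(14+10−2) = 17.6614
t = (16.6 − 11.2)/√[17.6614·(1/14 + 1/10)] = 3.10
df = n₁ + n₂ − 2 = 22
p-value = P(T ≥ 3.10) ≈ 0.0026
Since p ≈ 0.0026 < α = 0.02, reject H0; the evidence is statistically significant.

3.10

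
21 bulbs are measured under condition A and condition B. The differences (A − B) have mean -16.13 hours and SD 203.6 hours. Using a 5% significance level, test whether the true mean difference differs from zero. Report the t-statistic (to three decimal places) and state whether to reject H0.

H0: μ_d = 0; H1: μ_d ≠ 0 (paired t-test on the differences, two-sided).
t = d̄/(s_d/√n) = -16.13/(203.6/√21) = -0.363
df = n − 1 = 20
Two-sided p-value ≈ 0.720
Since p ≈ 0.720 > α = 0.05, fail to reject H0; the data do not provide sufficient evidence against H0.

t = -0.363; fail to reject H0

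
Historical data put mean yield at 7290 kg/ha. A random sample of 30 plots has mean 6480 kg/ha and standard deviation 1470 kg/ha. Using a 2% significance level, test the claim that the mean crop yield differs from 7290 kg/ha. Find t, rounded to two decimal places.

H0: μ = 7290; H1: μ ≠ 7290 (one-sample t-test, two-sided).
t = (x̄ − μ₀)/(s/√n) = (6480 − 7290)/(1470/√30) = -3.02
df = n − 1 = 29
Two-sided p-value ≈ 0.005
Since p ≈ 0.005 < α = 0.02, reject H0; the evidence is statistically significant.

-3.02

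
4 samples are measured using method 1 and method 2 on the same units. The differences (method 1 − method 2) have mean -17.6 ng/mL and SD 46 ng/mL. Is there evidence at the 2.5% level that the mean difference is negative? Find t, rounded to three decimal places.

H0: μ_d = 0; H1: μ_d < 0 (paired t-test on the differences, left-tailed).
t = d̄/(s_d/√n) = -17.6/(46/√4) = -0.765
df = n − 1 = 3
p-value = P(T ≤ -0.765) ≈ 0.2499
Since p ≈ 0.2499 > α = 0.025, fail to reject H0; the data do not provide sufficient evidence against H0.

-0.765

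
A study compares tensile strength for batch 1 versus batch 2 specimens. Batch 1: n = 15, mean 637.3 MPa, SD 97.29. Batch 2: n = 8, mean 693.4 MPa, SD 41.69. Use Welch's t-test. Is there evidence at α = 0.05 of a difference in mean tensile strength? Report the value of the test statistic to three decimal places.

Let group 1 = batch 1, group 2 = batch 2. H0: μ_1 = μ_2; H1: μ_1 ≠ μ_2 (Welch's two-sample t-test, two-sided).
t = (x̄_1 − x̄_2)/√(s_1²/n_1 + s_2²/n_2) = (637.3 − 693.4)/√(97.29²/15 + 41.69²/8) = -1.926
Welch–Satterthwaite df ≈ 20.45
Two-sided p-value ≈ 0.0681
Since p ≈ 0.0681 > α = 0.05, fail to reject H0; the evidence is not statistically significant.

-1.926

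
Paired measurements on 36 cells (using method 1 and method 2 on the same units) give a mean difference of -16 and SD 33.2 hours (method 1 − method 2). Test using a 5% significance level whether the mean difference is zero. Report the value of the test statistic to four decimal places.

H0: μ_d = 0; H1: μ_d ≠ 0 (paired t-test on the differences, two-sided).
t = d̄/(s_d/√n) = -16/(33.2/√36) = -2.8916
df = n − 1 = 35
Two-sided p-value ≈ 0.0065
Since p ≈ 0.0065 < α = 0.05, reject H0; the evidence is statistically significant.

-2.8916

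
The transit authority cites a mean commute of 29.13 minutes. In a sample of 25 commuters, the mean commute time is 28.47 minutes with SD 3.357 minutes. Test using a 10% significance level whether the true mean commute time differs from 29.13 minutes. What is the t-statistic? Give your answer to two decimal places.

H0: μ = 29.13; H1: μ ≠ 29.13 (one-sample t-test, two-sided).
t = (x̄ − μ₀)/(s/√n) = (28.47 − 29.13)/(3.357/√25) = -0.98
df = n − 1 = 24
Two-sided p-value ≈ 0.3354
Since p ≈ 0.3354 > α = 0.1, fail to reject H0; the data do not provide sufficient evidence against H0.

-0.98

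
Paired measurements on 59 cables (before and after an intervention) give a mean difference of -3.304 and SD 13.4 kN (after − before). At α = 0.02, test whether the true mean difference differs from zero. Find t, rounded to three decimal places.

-1.894

H0: μ_d = 0; H1: μ_d ≠ 0 (paired t-test on the differences, two-sided).
t = d̄/(s_d/√n) = -3.304/(13.4/√59) = -1.894
df = n − 1 = 58
Two-sided p-value ≈ 0.063
Since p ≈ 0.063 > α = 0.02, fail to reject H0; the data do not provide sufficient evidence against H0.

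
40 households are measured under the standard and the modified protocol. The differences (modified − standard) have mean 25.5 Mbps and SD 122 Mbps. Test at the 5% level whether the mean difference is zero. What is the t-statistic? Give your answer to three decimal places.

1.322

H0: μ_d = 0; H1: μ_d ≠ 0 (paired t-test on the differences, two-sided).
t = d̄/(s_d/√n) = 25.5/(122/√40) = 1.322
df = n − 1 = 39
Two-sided p-value ≈ 0.1939
Since p ≈ 0.1939 > α = 0.05, fail to reject H0; the evidence is not statistically significant.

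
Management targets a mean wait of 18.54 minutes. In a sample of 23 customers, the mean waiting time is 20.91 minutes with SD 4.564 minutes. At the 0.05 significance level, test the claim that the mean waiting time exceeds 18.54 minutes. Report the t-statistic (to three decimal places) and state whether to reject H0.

H0: μ = 18.54; H1: μ > 18.54 (one-sample t-test, right-tailed).
t = (x̄ − μ₀)/(s/√n) = (20.91 − 18.54)/(4.564/√23) = 2.490
df = n − 1 = 22
p-value = P(T ≥ 2.490) ≈ 0.010
Since p ≈ 0.010 < α = 0.05, reject H0; the evidence is statistically significant.

t = 2.490; reject H0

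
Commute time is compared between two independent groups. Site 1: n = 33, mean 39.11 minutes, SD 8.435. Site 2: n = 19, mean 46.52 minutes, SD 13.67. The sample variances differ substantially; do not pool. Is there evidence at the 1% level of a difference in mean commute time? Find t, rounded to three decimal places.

Let group 1 = site 1, group 2 = site 2. H0: μ_1 = μ_2; H1: μ_1 ≠ μ_2 (Welch's two-sample t-test, two-sided).
t = (x̄_1 − x̄_2)/√(s_1²/n_1 + s_2²/n_2) = (39.11 − 46.52)/√(8.435²/33 + 13.67²/19) = -2.140
Welch–Satterthwaite df ≈ 26.05
Two-sided p-value ≈ 0.0419
Since p ≈ 0.0419 > α = 0.01, fail to reject H0; the evidence is not statistically significant.

-2.140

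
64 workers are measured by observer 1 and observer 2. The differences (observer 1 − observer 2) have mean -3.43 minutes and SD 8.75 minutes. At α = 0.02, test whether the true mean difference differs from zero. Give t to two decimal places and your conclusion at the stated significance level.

t = -3.14; reject H0

H0: μ_d = 0; H1: μ_d ≠ 0 (paired t-test on the differences, two-sided).
t = d̄/(s_d/√n) = -3.43/(8.75/√64) = -3.14
df = n − 1 = 63
Two-sided p-value ≈ 0.0026
Since p ≈ 0.0026 < α = 0.02, reject H0; the data support H1.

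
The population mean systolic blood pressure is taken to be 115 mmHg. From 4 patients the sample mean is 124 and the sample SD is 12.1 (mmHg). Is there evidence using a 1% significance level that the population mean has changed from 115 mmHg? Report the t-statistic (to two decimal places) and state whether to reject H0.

t = 1.49; fail to reject H0

H0: μ = 115; H1: μ ≠ 115 (one-sample t-test, two-sided).
t = (x̄ − μ₀)/(s/√n) = (124 − 115)/(12.1/√4) = 1.49
df = n − 1 = 3
Two-sided p-value ≈ 0.2336
Since p ≈ 0.2336 > α = 0.01, fail to reject H0; the data do not provide sufficient evidence against H0.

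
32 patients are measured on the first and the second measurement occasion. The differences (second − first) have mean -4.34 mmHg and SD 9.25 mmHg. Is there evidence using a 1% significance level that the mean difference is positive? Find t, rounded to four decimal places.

H0: μ_d = 0; H1: μ_d > 0 (paired t-test on the differences, right-tailed).
t = d̄/(s_d/√n) = -4.34/(9.25/√32) = -2.6541
df = n − 1 = 31
p-value = P(T ≥ -2.6541) ≈ 0.9938
Since p ≈ 0.9938 > α = 0.01, fail to reject H0; the data do not provide sufficient evidence against H0.

-2.6541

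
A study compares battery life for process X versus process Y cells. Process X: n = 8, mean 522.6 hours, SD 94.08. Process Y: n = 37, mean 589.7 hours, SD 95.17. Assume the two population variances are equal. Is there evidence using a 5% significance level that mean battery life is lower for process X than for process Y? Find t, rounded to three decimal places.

-1.812

Let group 1 = process X, group 2 = process Y. H0: μ_1 = μ_2; H1: μ_1 < μ_2 (two-sample pooled-variance t-test, left-tailed).
s_p² = [(8−1)·94.08² + (37−1)·95.17²]/(8+37−2) = 9023.75
t = (522.6 − 589.7)/√[9023.75·(1/8 + 1/37)] = -1.812
df = n₁ + n₂ − 2 = 43
p-value = P(T ≤ -1.812) ≈ 0.0385
Since p ≈ 0.0385 < α = 0.05, reject H0; the data support H1.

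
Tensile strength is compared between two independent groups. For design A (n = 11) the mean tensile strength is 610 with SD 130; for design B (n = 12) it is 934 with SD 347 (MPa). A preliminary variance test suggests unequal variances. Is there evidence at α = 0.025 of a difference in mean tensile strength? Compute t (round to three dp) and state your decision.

Let group 1 = design A, group 2 = design B. H0: μ_1 = μ_2; H1: μ_1 ≠ μ_2 (Welch's two-sample t-test, two-sided).
t = (x̄_1 − x̄_2)/√(s_1²/n_1 + s_2²/n_2) = (610 − 934)/√(130²/11 + 347²/12) = -3.012
Welch–Satterthwaite df ≈ 14.26
Two-sided p-value ≈ 0.009
Since p ≈ 0.009 < α = 0.025, reject H0; the data support H1.

t = -3.012; reject H0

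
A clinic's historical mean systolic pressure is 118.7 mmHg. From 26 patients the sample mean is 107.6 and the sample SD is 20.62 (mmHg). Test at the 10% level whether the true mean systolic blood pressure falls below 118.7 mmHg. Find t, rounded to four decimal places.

-2.7449

H0: μ = 118.7; H1: μ < 118.7 (one-sample t-test, left-tailed).
t = (x̄ − μ₀)/(s/√n) = (107.6 − 118.7)/(20.62/√26) = -2.7449
df = n − 1 = 25
p-value = P(T ≤ -2.7449) ≈ 0.0055
Since p ≈ 0.0055 < α = 0.1, reject H0; the evidence is statistically significant.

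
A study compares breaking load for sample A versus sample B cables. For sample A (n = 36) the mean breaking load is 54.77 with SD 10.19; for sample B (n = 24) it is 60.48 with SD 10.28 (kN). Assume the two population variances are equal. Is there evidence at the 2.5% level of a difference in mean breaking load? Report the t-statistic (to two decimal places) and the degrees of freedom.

t = -2.12, df = 58

Let group 1 = sample A, group 2 = sample B. H0: μ_1 = μ_2; H1: μ_1 ≠ μ_2 (two-sample pooled-variance t-test, two-sided).
s_p² = [(36−1)·10.19² + (24−1)·10.28²]/(36+24−2) = 104.567
t = (54.77 − 60.48)/√[104.567·(1/36 + 1/24)] = -2.12
df = n₁ + n₂ − 2 = 58
Two-sided p-value ≈ 0.038
Since p ≈ 0.038 > α = 0.025, fail to reject H0; the data do not provide sufficient evidence against H0.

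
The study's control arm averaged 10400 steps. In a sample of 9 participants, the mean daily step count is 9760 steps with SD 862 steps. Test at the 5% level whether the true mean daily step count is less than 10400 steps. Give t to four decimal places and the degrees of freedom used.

t = -2.2274, df = 8

H0: μ = 10400; H1: μ < 10400 (one-sample t-test, left-tailed).
t = (x̄ − μ₀)/(s/√n) = (9760 − 10400)/(862/√9) = -2.2274
df = n − 1 = 8
p-value = P(T ≤ -2.2274) ≈ 0.0283
Since p ≈ 0.0283 < α = 0.05, reject H0; the data support H1.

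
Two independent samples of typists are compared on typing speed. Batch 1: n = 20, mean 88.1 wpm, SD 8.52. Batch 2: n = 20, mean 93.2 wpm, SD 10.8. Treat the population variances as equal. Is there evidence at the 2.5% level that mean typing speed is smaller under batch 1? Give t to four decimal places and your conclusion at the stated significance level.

Let group 1 = batch 1, group 2 = batch 2. H0: μ_1 = μ_2; H1: μ_1 < μ_2 (two-sample pooled-variance t-test, left-tailed).
s_p² = [(20−1)·8.52² + (20−1)·10.8²]/(20+20−2) = 94.6152
t = (88.1 − 93.2)/√[94.6152·(1/20 + 1/20)] = -1.6580
df = n₁ + n₂ − 2 = 38
p-value = P(T ≤ -1.6580) ≈ 0.0528
Since p ≈ 0.0528 > α = 0.025, fail to reject H0; the data do not provide sufficient evidence against H0.

t = -1.6580; fail to reject H0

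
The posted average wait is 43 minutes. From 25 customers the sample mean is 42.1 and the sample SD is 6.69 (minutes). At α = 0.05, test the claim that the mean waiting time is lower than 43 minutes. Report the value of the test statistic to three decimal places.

H0: μ = 43; H1: μ < 43 (one-sample t-test, left-tailed).
t = (x̄ − μ₀)/(s/√n) = (42.1 − 43)/(6.69/√25) = -0.673
df = n − 1 = 24
p-value = P(T ≤ -0.673) ≈ 0.2538
Since p ≈ 0.2538 > α = 0.05, fail to reject H0; the evidence is not statistically significant.

-0.673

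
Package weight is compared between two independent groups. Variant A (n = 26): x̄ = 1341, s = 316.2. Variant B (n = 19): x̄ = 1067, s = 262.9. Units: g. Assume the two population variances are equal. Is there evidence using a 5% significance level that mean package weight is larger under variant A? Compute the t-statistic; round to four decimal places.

3.0768

Let group 1 = variant A, group 2 = variant B. H0: μ_1 = μ_2; H1: μ_1 > μ_2 (two-sample pooled-variance t-test, right-tailed).
s_p² = [(26−1)·316.2² + (19−1)·262.9²]/(26+19−2) = 87061.8
t = (1341 − 1067)/√[87061.8·(1/26 + 1/19)] = 3.0768
df = n₁ + n₂ − 2 = 43
p-value = P(T ≥ 3.0768) ≈ 0.0018
Since p ≈ 0.0018 < α = 0.05, reject H0; the data support H1.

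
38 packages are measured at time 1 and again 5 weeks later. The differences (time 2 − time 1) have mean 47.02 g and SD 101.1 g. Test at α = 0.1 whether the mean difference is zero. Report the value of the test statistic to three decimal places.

H0: μ_d = 0; H1: μ_d ≠ 0 (paired t-test on the differences, two-sided).
t = d̄/(s_d/√n) = 47.02/(101.1/√38) = 2.867
df = n − 1 = 37
Two-sided p-value ≈ 0.0068
Since p ≈ 0.0068 < α = 0.1, reject H0; the data support H1.

2.867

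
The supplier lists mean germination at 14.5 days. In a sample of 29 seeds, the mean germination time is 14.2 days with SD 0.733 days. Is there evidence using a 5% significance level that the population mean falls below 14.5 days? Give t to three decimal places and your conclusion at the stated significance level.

H0: μ = 14.5; H1: μ < 14.5 (one-sample t-test, left-tailed).
t = (x̄ − μ₀)/(s/√n) = (14.2 − 14.5)/(0.733/√29) = -2.204
df = n − 1 = 28
p-value = P(T ≤ -2.204) ≈ 0.018
Since p ≈ 0.018 < α = 0.05, reject H0; the data support H1.

t = -2.204; reject H0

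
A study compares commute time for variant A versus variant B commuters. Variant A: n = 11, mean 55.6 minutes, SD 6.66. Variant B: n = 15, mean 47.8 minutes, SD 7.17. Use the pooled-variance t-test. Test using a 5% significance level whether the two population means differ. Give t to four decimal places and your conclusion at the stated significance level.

t = 2.8224; reject H0

Let group 1 = variant A, group 2 = variant B. H0: μ_1 = μ_2; H1: μ_1 ≠ μ_2 (two-sample pooled-variance t-test, two-sided).
s_p² = [(11−1)·6.66² + (15−1)·7.17²]/(11+15−2) = 48.47
t = (55.6 − 47.8)/√[48.47·(1/11 + 1/15)] = 2.8224
df = n₁ + n₂ − 2 = 24
Two-sided p-value ≈ 0.0094
Since p ≈ 0.0094 < α = 0.05, reject H0; the data support H1.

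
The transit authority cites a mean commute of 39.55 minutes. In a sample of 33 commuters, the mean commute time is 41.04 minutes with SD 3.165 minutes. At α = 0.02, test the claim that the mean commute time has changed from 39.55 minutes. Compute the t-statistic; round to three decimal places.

2.704

H0: μ = 39.55; H1: μ ≠ 39.55 (one-sample t-test, two-sided).
t = (x̄ − μ₀)/(s/√n) = (41.04 − 39.55)/(3.165/√33) = 2.704
df = n − 1 = 32
Two-sided p-value ≈ 0.0109
Since p ≈ 0.0109 < α = 0.02, reject H0; the evidence is statistically significant.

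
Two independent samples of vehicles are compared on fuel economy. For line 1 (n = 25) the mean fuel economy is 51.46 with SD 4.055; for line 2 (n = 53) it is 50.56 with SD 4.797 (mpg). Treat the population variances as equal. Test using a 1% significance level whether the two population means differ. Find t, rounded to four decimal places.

0.8107

Let group 1 = line 1, group 2 = line 2. H0: μ_1 = μ_2; H1: μ_1 ≠ μ_2 (two-sample pooled-variance t-test, two-sided).
s_p² = [(25−1)·4.055² + (53−1)·4.797²]/(25+53−2) = 20.937
t = (51.46 − 50.56)/√[20.937·(1/25 + 1/53)] = 0.8107
df = n₁ + n₂ − 2 = 76
Two-sided p-value ≈ 0.420
Since p ≈ 0.420 > α = 0.01, fail to reject H0; the evidence is not statistically significant.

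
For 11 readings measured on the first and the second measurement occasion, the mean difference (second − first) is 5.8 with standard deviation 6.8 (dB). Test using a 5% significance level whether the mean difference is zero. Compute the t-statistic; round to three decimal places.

2.829

H0: μ_d = 0; H1: μ_d ≠ 0 (paired t-test on the differences, two-sided).
t = d̄/(s_d/√n) = 5.8/(6.8/√11) = 2.829
df = n − 1 = 10
Two-sided p-value ≈ 0.018
Since p ≈ 0.018 < α = 0.05, reject H0; the evidence is statistically significant.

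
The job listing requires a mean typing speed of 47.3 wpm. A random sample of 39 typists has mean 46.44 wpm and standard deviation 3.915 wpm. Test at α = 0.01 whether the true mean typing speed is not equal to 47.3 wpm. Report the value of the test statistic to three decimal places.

-1.372

H0: μ = 47.3; H1: μ ≠ 47.3 (one-sample t-test, two-sided).
t = (x̄ − μ₀)/(s/√n) = (46.44 − 47.3)/(3.915/√39) = -1.372
df = n − 1 = 38
Two-sided p-value ≈ 0.1782
Since p ≈ 0.1782 > α = 0.01, fail to reject H0; the data do not provide sufficient evidence against H0.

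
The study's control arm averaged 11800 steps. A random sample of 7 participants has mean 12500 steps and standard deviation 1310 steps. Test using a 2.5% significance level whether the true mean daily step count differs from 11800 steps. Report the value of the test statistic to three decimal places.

H0: μ = 11800; H1: μ ≠ 11800 (one-sample t-test, two-sided).
t = (x̄ − μ₀)/(s/√n) = (12500 − 11800)/(1310/√7) = 1.414
df = n − 1 = 6
Two-sided p-value ≈ 0.207
Since p ≈ 0.207 > α = 0.025, fail to reject H0; the evidence is not statistically significant.

1.414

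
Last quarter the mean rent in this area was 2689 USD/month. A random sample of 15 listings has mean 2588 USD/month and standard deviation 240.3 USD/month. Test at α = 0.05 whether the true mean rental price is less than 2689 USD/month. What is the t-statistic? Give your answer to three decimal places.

H0: μ = 2689; H1: μ < 2689 (one-sample t-test, left-tailed).
t = (x̄ − μ₀)/(s/√n) = (2588 − 2689)/(240.3/√15) = -1.628
df = n − 1 = 14
p-value = P(T ≤ -1.628) ≈ 0.063
Since p ≈ 0.063 > α = 0.05, fail to reject H0; the evidence is not statistically significant.

-1.628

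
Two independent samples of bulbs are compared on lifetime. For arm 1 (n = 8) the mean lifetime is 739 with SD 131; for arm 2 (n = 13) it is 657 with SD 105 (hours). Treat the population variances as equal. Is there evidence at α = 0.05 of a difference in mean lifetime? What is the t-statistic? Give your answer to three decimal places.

Let group 1 = arm 1, group 2 = arm 2. H0: μ_1 = μ_2; H1: μ_1 ≠ μ_2 (two-sample pooled-variance t-test, two-sided).
s_p² = [(8−1)·131² + (13−1)·105²]/(8+13−2) = 13285.6
t = (739 − 657)/√[13285.6·(1/8 + 1/13)] = 1.583
df = n₁ + n₂ − 2 = 19
Two-sided p-value ≈ 0.1299
Since p ≈ 0.1299 > α = 0.05, fail to reject H0; the evidence is not statistically significant.

1.583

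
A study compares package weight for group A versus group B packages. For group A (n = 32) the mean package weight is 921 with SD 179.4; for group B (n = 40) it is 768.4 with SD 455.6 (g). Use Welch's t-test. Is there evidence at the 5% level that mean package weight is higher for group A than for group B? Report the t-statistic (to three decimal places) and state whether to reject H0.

t = 1.939; reject H0

Let group 1 = group A, group 2 = group B. H0: μ_1 = μ_2; H1: μ_1 > μ_2 (Welch's two-sample t-test, right-tailed).
t = (x̄_1 − x̄_2)/√(s_1²/n_1 + s_2²/n_2) = (921 − 768.4)/√(179.4²/32 + 455.6²/40) = 1.939
Welch–Satterthwaite df ≈ 53.07
p-value = P(T ≥ 1.939) ≈ 0.029
Since p ≈ 0.029 < α = 0.05, reject H0; the data support H1.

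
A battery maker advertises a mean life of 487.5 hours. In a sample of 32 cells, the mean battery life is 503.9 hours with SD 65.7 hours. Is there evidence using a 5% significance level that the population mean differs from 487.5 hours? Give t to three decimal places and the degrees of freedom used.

t = 1.412, df = 31

H0: μ = 487.5; H1: μ ≠ 487.5 (one-sample t-test, two-sided).
t = (x̄ − μ₀)/(s/√n) = (503.9 − 487.5)/(65.7/√32) = 1.412
df = n − 1 = 31
Two-sided p-value ≈ 0.168
Since p ≈ 0.168 > α = 0.05, fail to reject H0; the evidence is not statistically significant.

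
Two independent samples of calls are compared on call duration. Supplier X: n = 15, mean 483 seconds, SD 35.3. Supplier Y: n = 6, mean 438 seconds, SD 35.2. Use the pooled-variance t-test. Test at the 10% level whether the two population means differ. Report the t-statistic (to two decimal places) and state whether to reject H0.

Let group 1 = supplier X, group 2 = supplier Y. H0: μ_1 = μ_2; H1: μ_1 ≠ μ_2 (two-sample pooled-variance t-test, two-sided).
s_p² = [(15−1)·35.3² + (6−1)·35.2²]/(15+6−2) = 1244.23
t = (483 − 438)/√[1244.23·(1/15 + 1/6)] = 2.64
df = n₁ + n₂ − 2 = 19
Two-sided p-value ≈ 0.0161
Since p ≈ 0.0161 < α = 0.1, reject H0; the evidence is statistically significant.

t = 2.64; reject H0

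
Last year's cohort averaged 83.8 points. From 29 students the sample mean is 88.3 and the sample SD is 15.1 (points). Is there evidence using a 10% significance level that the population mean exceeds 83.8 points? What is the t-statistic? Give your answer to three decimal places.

1.605

H0: μ = 83.8; H1: μ > 83.8 (one-sample t-test, right-tailed).
t = (x̄ − μ₀)/(s/√n) = (88.3 − 83.8)/(15.1/√29) = 1.605
df = n − 1 = 28
p-value = P(T ≥ 1.605) ≈ 0.060
Since p ≈ 0.060 < α = 0.1, reject H0; the evidence is statistically significant.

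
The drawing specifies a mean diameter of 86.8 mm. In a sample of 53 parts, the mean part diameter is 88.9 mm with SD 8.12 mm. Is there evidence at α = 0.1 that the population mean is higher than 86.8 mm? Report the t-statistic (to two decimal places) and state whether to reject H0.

t = 1.88; reject H0

H0: μ = 86.8; H1: μ > 86.8 (one-sample t-test, right-tailed).
t = (x̄ − μ₀)/(s/√n) = (88.9 − 86.8)/(8.12/√53) = 1.88
df = n − 1 = 52
p-value = P(T ≥ 1.88) ≈ 0.0327
Since p ≈ 0.0327 < α = 0.1, reject H0; the evidence is statistically significant.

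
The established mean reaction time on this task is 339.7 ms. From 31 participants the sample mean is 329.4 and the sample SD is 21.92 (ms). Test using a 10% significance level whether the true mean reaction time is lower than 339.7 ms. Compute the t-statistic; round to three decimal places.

H0: μ = 339.7; H1: μ < 339.7 (one-sample t-test, left-tailed).
t = (x̄ − μ₀)/(s/√n) = (329.4 − 339.7)/(21.92/√31) = -2.616
df = n − 1 = 30
p-value = P(T ≤ -2.616) ≈ 0.0069
Since p ≈ 0.0069 < α = 0.1, reject H0; the data support H1.

-2.616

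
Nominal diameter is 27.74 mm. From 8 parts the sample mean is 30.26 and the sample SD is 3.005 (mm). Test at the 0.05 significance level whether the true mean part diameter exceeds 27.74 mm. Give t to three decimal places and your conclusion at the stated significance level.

H0: μ = 27.74; H1: μ > 27.74 (one-sample t-test, right-tailed).
t = (x̄ − μ₀)/(s/√n) = (30.26 − 27.74)/(3.005/√8) = 2.372
df = n − 1 = 7
p-value = P(T ≥ 2.372) ≈ 0.0247
Since p ≈ 0.0247 < α = 0.05, reject H0; the evidence is statistically significant.

t = 2.372; reject H0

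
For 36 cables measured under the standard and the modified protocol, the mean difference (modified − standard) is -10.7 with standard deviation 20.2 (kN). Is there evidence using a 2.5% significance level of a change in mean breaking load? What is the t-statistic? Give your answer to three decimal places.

H0: μ_d = 0; H1: μ_d ≠ 0 (paired t-test on the differences, two-sided).
t = d̄/(s_d/√n) = -10.7/(20.2/√36) = -3.178
df = n − 1 = 35
Two-sided p-value ≈ 0.003
Since p ≈ 0.003 < α = 0.025, reject H0; the evidence is statistically significant.

-3.178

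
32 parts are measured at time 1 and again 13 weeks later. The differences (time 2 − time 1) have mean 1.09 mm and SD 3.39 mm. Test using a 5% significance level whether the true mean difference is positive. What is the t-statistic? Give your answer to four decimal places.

1.8189

H0: μ_d = 0; H1: μ_d > 0 (paired t-test on the differences, right-tailed).
t = d̄/(s_d/√n) = 1.09/(3.39/√32) = 1.8189
df = n − 1 = 31
p-value = P(T ≥ 1.8189) ≈ 0.039
Since p ≈ 0.039 < α = 0.05, reject H0; the data support H1.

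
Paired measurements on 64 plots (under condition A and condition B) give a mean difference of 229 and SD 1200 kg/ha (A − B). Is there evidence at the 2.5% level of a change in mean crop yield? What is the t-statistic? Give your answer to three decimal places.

1.527

H0: μ_d = 0; H1: μ_d ≠ 0 (paired t-test on the differences, two-sided).
t = d̄/(s_d/√n) = 229/(1200/√64) = 1.527
df = n − 1 = 63
Two-sided p-value ≈ 0.132
Since p ≈ 0.132 > α = 0.025, fail to reject H0; the data do not provide sufficient evidence against H0.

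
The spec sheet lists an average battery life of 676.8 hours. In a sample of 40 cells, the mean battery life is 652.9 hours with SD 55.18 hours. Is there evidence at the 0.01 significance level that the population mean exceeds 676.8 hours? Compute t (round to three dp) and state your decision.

t = -2.739; fail to reject H0

H0: μ = 676.8; H1: μ > 676.8 (one-sample t-test, right-tailed).
t = (x̄ − μ₀)/(s/√n) = (652.9 − 676.8)/(55.18/√40) = -2.739
df = n − 1 = 39
p-value = P(T ≥ -2.739) ≈ 0.995
Since p ≈ 0.995 > α = 0.01, fail to reject H0; the evidence is not statistically significant.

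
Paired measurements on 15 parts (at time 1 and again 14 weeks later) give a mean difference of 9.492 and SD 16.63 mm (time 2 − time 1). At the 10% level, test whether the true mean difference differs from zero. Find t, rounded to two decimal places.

2.21

H0: μ_d = 0; H1: μ_d ≠ 0 (paired t-test on the differences, two-sided).
t = d̄/(s_d/√n) = 9.492/(16.63/√15) = 2.21
df = n − 1 = 14
Two-sided p-value ≈ 0.0442
Since p ≈ 0.0442 < α = 0.1, reject H0; the evidence is statistically significant.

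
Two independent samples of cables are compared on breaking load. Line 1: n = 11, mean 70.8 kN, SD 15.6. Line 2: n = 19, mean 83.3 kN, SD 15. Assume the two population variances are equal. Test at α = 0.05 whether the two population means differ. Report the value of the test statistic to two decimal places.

Let group 1 = line 1, group 2 = line 2. H0: μ_1 = μ_2; H1: μ_1 ≠ μ_2 (two-sample pooled-variance t-test, two-sided).
s_p² = [(11−1)·15.6² + (19−1)·15²]/(11+19−2) = 231.557
t = (70.8 − 83.3)/√[231.557·(1/11 + 1/19)] = -2.17
df = n₁ + n₂ − 2 = 28
Two-sided p-value ≈ 0.039
Since p ≈ 0.039 < α = 0.05, reject H0; the evidence is statistically significant.

-2.17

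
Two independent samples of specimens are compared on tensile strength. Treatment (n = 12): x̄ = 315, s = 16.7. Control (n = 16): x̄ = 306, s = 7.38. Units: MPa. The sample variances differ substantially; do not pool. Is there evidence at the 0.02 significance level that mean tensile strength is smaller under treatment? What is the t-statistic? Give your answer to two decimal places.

1.74

Let group 1 = treatment, group 2 = control. H0: μ_1 = μ_2; H1: μ_1 < μ_2 (Welch's two-sample t-test, left-tailed).
t = (x̄_1 − x̄_2)/√(s_1²/n_1 + s_2²/n_2) = (315 − 306)/√(16.7²/12 + 7.38²/16) = 1.74
Welch–Satterthwaite df ≈ 14.23
p-value = P(T ≤ 1.74) ≈ 0.9486
Since p ≈ 0.9486 > α = 0.02, fail to reject H0; the data do not provide sufficient evidence against H0.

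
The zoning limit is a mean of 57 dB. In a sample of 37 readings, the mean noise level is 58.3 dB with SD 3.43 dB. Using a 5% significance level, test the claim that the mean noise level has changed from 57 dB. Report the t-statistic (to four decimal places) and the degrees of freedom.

H0: μ = 57; H1: μ ≠ 57 (one-sample t-test, two-sided).
t = (x̄ − μ₀)/(s/√n) = (58.3 − 57)/(3.43/√37) = 2.3054
df = n − 1 = 36
Two-sided p-value ≈ 0.0270
Since p ≈ 0.0270 < α = 0.05, reject H0; the data support H1.

t = 2.3054, df = 36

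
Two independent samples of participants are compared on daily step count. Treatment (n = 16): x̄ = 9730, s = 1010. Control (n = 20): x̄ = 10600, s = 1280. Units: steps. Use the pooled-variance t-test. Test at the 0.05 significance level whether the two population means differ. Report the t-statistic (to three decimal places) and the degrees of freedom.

t = -2.220, df = 34

Let group 1 = treatment, group 2 = control. H0: μ_1 = μ_2; H1: μ_1 ≠ μ_2 (two-sample pooled-variance t-test, two-sided).
s_p² = [(16−1)·1010² + (20−1)·1280²]/(16+20−2) = 1365620
t = (9730 − 10600)/√[1365620·(1/16 + 1/20)] = -2.220
df = n₁ + n₂ − 2 = 34
Two-sided p-value ≈ 0.033
Since p ≈ 0.033 < α = 0.05, reject H0; the data support H1.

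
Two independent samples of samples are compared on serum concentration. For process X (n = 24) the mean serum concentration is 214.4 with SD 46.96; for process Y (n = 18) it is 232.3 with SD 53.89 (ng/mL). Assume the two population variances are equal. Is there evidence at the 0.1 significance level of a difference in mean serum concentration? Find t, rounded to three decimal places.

-1.148

Let group 1 = process X, group 2 = process Y. H0: μ_1 = μ_2; H1: μ_1 ≠ μ_2 (two-sample pooled-variance t-test, two-sided).
s_p² = [(24−1)·46.96² + (18−1)·53.89²]/(24+18−2) = 2502.27
t = (214.4 − 232.3)/√[2502.27·(1/24 + 1/18)] = -1.148
df = n₁ + n₂ − 2 = 40
Two-sided p-value ≈ 0.258
Since p ≈ 0.258 > α = 0.1, fail to reject H0; the data do not provide sufficient evidence against H0.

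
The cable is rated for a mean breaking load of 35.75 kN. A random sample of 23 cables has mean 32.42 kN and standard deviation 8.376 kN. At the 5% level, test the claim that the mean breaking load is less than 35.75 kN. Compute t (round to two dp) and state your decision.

H0: μ = 35.75; H1: μ < 35.75 (one-sample t-test, left-tailed).
t = (x̄ − μ₀)/(s/√n) = (32.42 − 35.75)/(8.376/√23) = -1.91
df = n − 1 = 22
p-value = P(T ≤ -1.91) ≈ 0.035
Since p ≈ 0.035 < α = 0.05, reject H0; the evidence is statistically significant.

t = -1.91; reject H0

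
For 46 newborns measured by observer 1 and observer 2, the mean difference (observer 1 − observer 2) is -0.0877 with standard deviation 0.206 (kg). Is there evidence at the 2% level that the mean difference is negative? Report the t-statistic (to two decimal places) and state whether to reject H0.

H0: μ_d = 0; H1: μ_d < 0 (paired t-test on the differences, left-tailed).
t = d̄/(s_d/√n) = -0.0877/(0.206/√46) = -2.89
df = n − 1 = 45
p-value = P(T ≤ -2.89) ≈ 0.003
Since p ≈ 0.003 < α = 0.02, reject H0; the evidence is statistically significant.

t = -2.89; reject H0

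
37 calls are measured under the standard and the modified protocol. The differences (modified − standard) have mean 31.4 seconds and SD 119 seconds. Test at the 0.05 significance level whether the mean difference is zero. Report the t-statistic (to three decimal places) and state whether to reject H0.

H0: μ_d = 0; H1: μ_d ≠ 0 (paired t-test on the differences, two-sided).
t = d̄/(s_d/√n) = 31.4/(119/√37) = 1.605
df = n − 1 = 36
Two-sided p-value ≈ 0.117
Since p ≈ 0.117 > α = 0.05, fail to reject H0; the data do not provide sufficient evidence against H0.

t = 1.605; fail to reject H0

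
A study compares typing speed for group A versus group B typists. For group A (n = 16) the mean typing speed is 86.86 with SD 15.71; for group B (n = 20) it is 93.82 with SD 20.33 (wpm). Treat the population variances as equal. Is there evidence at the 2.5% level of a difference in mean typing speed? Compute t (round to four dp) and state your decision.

Let group 1 = group A, group 2 = group B. H0: μ_1 = μ_2; H1: μ_1 ≠ μ_2 (two-sample pooled-variance t-test, two-sided).
s_p² = [(16−1)·15.71² + (20−1)·20.33²]/(16+20−2) = 339.851
t = (86.86 − 93.82)/√[339.851·(1/16 + 1/20)] = -1.1256
df = n₁ + n₂ − 2 = 34
Two-sided p-value ≈ 0.2682
Since p ≈ 0.2682 > α = 0.025, fail to reject H0; the data do not provide sufficient evidence against H0.

t = -1.1256; fail to reject H0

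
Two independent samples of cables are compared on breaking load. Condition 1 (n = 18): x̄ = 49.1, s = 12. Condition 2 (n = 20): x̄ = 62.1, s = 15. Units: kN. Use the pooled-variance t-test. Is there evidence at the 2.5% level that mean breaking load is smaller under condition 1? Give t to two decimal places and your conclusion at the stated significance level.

Let group 1 = condition 1, group 2 = condition 2. H0: μ_1 = μ_2; H1: μ_1 < μ_2 (two-sample pooled-variance t-test, left-tailed).
s_p² = [(18−1)·12² + (20−1)·15²]/(18+20−2) = 186.75
t = (49.1 − 62.1)/√[186.75·(1/18 + 1/20)] = -2.93
df = n₁ + n₂ − 2 = 36
p-value = P(T ≤ -2.93) ≈ 0.0029
Since p ≈ 0.0029 < α = 0.025, reject H0; the data support H1.

t = -2.93; reject H0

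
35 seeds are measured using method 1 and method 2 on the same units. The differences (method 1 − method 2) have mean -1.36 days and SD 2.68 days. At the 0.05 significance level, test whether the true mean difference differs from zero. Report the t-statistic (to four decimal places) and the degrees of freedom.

H0: μ_d = 0; H1: μ_d ≠ 0 (paired t-test on the differences, two-sided).
t = d̄/(s_d/√n) = -1.36/(2.68/√35) = -3.0022
df = n − 1 = 34
Two-sided p-value ≈ 0.0050
Since p ≈ 0.0050 < α = 0.05, reject H0; the evidence is statistically significant.

t = -3.0022, df = 34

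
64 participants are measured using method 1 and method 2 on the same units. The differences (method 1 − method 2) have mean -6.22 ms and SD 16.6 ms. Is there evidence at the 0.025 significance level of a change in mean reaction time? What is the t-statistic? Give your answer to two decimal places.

H0: μ_d = 0; H1: μ_d ≠ 0 (paired t-test on the differences, two-sided).
t = d̄/(s_d/√n) = -6.22/(16.6/√64) = -3.00
df = n − 1 = 63
Two-sided p-value ≈ 0.004
Since p ≈ 0.004 < α = 0.025, reject H0; the data support H1.

-3.00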